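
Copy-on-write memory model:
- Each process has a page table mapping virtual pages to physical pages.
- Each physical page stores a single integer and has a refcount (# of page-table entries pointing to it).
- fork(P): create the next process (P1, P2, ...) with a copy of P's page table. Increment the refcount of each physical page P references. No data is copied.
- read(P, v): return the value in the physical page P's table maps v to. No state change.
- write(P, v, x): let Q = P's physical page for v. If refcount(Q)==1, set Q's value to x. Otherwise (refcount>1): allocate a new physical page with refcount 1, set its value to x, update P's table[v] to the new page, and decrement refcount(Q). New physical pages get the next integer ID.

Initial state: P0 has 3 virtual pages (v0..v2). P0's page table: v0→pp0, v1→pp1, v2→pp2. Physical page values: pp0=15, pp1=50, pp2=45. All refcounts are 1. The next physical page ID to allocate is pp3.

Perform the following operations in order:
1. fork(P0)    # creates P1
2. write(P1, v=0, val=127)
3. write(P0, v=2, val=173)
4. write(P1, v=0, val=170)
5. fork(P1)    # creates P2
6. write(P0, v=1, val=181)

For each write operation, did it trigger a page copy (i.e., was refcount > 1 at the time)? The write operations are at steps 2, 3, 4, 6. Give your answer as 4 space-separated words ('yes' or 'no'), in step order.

Op 1: fork(P0) -> P1. 3 ppages; refcounts: pp0:2 pp1:2 pp2:2
Op 2: write(P1, v0, 127). refcount(pp0)=2>1 -> COPY to pp3. 4 ppages; refcounts: pp0:1 pp1:2 pp2:2 pp3:1
Op 3: write(P0, v2, 173). refcount(pp2)=2>1 -> COPY to pp4. 5 ppages; refcounts: pp0:1 pp1:2 pp2:1 pp3:1 pp4:1
Op 4: write(P1, v0, 170). refcount(pp3)=1 -> write in place. 5 ppages; refcounts: pp0:1 pp1:2 pp2:1 pp3:1 pp4:1
Op 5: fork(P1) -> P2. 5 ppages; refcounts: pp0:1 pp1:3 pp2:2 pp3:2 pp4:1
Op 6: write(P0, v1, 181). refcount(pp1)=3>1 -> COPY to pp5. 6 ppages; refcounts: pp0:1 pp1:2 pp2:2 pp3:2 pp4:1 pp5:1

yes yes no yes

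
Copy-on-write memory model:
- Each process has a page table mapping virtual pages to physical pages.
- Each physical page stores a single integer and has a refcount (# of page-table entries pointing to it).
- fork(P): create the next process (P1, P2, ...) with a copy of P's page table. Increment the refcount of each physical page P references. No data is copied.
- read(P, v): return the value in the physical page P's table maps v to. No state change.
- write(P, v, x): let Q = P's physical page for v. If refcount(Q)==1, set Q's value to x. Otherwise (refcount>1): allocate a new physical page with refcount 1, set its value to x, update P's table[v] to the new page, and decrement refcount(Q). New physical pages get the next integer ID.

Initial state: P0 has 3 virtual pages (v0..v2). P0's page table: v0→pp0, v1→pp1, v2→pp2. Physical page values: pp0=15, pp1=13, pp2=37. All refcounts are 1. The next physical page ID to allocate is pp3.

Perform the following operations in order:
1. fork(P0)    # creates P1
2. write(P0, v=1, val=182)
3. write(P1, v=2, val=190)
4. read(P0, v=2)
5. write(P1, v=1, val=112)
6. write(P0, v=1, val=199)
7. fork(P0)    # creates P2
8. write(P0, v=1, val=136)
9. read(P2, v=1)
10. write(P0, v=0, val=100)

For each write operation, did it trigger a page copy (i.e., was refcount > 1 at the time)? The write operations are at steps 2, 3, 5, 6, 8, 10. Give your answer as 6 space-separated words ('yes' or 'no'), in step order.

Op 1: fork(P0) -> P1. 3 ppages; refcounts: pp0:2 pp1:2 pp2:2
Op 2: write(P0, v1, 182). refcount(pp1)=2>1 -> COPY to pp3. 4 ppages; refcounts: pp0:2 pp1:1 pp2:2 pp3:1
Op 3: write(P1, v2, 190). refcount(pp2)=2>1 -> COPY to pp4. 5 ppages; refcounts: pp0:2 pp1:1 pp2:1 pp3:1 pp4:1
Op 4: read(P0, v2) -> 37. No state change.
Op 5: write(P1, v1, 112). refcount(pp1)=1 -> write in place. 5 ppages; refcounts: pp0:2 pp1:1 pp2:1 pp3:1 pp4:1
Op 6: write(P0, v1, 199). refcount(pp3)=1 -> write in place. 5 ppages; refcounts: pp0:2 pp1:1 pp2:1 pp3:1 pp4:1
Op 7: fork(P0) -> P2. 5 ppages; refcounts: pp0:3 pp1:1 pp2:2 pp3:2 pp4:1
Op 8: write(P0, v1, 136). refcount(pp3)=2>1 -> COPY to pp5. 6 ppages; refcounts: pp0:3 pp1:1 pp2:2 pp3:1 pp4:1 pp5:1
Op 9: read(P2, v1) -> 199. No state change.
Op 10: write(P0, v0, 100). refcount(pp0)=3>1 -> COPY to pp6. 7 ppages; refcounts: pp0:2 pp1:1 pp2:2 pp3:1 pp4:1 pp5:1 pp6:1

yes yes no no yes yes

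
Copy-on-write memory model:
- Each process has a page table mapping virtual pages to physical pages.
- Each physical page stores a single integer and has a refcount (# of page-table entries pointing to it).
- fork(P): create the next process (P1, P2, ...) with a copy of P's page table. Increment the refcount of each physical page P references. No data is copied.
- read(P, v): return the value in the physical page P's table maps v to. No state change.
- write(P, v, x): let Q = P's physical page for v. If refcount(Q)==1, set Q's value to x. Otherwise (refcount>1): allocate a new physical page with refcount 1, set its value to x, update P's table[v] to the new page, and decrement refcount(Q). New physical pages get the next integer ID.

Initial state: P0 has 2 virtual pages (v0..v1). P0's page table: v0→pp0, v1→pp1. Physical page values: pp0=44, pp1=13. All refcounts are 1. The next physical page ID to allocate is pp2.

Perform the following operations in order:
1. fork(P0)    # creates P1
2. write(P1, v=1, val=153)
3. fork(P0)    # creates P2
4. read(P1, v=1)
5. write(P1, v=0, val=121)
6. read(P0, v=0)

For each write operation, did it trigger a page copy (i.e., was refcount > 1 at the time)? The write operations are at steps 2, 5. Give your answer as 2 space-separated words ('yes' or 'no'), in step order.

Op 1: fork(P0) -> P1. 2 ppages; refcounts: pp0:2 pp1:2
Op 2: write(P1, v1, 153). refcount(pp1)=2>1 -> COPY to pp2. 3 ppages; refcounts: pp0:2 pp1:1 pp2:1
Op 3: fork(P0) -> P2. 3 ppages; refcounts: pp0:3 pp1:2 pp2:1
Op 4: read(P1, v1) -> 153. No state change.
Op 5: write(P1, v0, 121). refcount(pp0)=3>1 -> COPY to pp3. 4 ppages; refcounts: pp0:2 pp1:2 pp2:1 pp3:1
Op 6: read(P0, v0) -> 44. No state change.

yes yes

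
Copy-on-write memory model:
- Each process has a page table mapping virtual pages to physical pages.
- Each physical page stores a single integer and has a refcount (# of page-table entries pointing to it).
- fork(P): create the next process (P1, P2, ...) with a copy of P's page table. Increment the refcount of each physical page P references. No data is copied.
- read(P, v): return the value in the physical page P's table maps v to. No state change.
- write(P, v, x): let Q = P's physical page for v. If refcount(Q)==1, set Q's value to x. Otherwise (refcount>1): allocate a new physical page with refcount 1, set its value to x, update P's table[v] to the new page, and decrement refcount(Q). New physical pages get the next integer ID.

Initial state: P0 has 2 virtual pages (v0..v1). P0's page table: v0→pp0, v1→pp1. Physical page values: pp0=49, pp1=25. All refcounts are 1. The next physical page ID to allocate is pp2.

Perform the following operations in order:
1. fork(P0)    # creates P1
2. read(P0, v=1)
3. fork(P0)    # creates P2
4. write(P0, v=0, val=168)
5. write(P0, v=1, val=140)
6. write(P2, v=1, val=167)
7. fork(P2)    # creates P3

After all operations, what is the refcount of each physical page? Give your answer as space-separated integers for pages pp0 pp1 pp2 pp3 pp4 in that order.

Answer: 3 1 1 1 2

Derivation:
Op 1: fork(P0) -> P1. 2 ppages; refcounts: pp0:2 pp1:2
Op 2: read(P0, v1) -> 25. No state change.
Op 3: fork(P0) -> P2. 2 ppages; refcounts: pp0:3 pp1:3
Op 4: write(P0, v0, 168). refcount(pp0)=3>1 -> COPY to pp2. 3 ppages; refcounts: pp0:2 pp1:3 pp2:1
Op 5: write(P0, v1, 140). refcount(pp1)=3>1 -> COPY to pp3. 4 ppages; refcounts: pp0:2 pp1:2 pp2:1 pp3:1
Op 6: write(P2, v1, 167). refcount(pp1)=2>1 -> COPY to pp4. 5 ppages; refcounts: pp0:2 pp1:1 pp2:1 pp3:1 pp4:1
Op 7: fork(P2) -> P3. 5 ppages; refcounts: pp0:3 pp1:1 pp2:1 pp3:1 pp4:2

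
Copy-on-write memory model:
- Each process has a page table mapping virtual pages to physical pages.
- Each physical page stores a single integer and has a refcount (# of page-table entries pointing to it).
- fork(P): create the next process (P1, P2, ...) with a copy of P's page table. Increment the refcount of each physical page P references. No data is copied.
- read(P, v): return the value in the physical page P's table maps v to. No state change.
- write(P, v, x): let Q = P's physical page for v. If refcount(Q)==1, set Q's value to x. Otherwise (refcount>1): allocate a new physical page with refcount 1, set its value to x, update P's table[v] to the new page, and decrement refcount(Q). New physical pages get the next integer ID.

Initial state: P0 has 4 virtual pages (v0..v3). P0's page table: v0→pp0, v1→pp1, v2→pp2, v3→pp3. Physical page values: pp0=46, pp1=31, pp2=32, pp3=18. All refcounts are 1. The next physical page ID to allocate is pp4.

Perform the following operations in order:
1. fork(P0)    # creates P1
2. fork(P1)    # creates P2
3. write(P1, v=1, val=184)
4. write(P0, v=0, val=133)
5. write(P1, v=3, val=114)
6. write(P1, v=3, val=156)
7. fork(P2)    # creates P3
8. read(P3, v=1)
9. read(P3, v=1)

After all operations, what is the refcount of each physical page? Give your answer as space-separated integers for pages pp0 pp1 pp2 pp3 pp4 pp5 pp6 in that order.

Op 1: fork(P0) -> P1. 4 ppages; refcounts: pp0:2 pp1:2 pp2:2 pp3:2
Op 2: fork(P1) -> P2. 4 ppages; refcounts: pp0:3 pp1:3 pp2:3 pp3:3
Op 3: write(P1, v1, 184). refcount(pp1)=3>1 -> COPY to pp4. 5 ppages; refcounts: pp0:3 pp1:2 pp2:3 pp3:3 pp4:1
Op 4: write(P0, v0, 133). refcount(pp0)=3>1 -> COPY to pp5. 6 ppages; refcounts: pp0:2 pp1:2 pp2:3 pp3:3 pp4:1 pp5:1
Op 5: write(P1, v3, 114). refcount(pp3)=3>1 -> COPY to pp6. 7 ppages; refcounts: pp0:2 pp1:2 pp2:3 pp3:2 pp4:1 pp5:1 pp6:1
Op 6: write(P1, v3, 156). refcount(pp6)=1 -> write in place. 7 ppages; refcounts: pp0:2 pp1:2 pp2:3 pp3:2 pp4:1 pp5:1 pp6:1
Op 7: fork(P2) -> P3. 7 ppages; refcounts: pp0:3 pp1:3 pp2:4 pp3:3 pp4:1 pp5:1 pp6:1
Op 8: read(P3, v1) -> 31. No state change.
Op 9: read(P3, v1) -> 31. No state change.

Answer: 3 3 4 3 1 1 1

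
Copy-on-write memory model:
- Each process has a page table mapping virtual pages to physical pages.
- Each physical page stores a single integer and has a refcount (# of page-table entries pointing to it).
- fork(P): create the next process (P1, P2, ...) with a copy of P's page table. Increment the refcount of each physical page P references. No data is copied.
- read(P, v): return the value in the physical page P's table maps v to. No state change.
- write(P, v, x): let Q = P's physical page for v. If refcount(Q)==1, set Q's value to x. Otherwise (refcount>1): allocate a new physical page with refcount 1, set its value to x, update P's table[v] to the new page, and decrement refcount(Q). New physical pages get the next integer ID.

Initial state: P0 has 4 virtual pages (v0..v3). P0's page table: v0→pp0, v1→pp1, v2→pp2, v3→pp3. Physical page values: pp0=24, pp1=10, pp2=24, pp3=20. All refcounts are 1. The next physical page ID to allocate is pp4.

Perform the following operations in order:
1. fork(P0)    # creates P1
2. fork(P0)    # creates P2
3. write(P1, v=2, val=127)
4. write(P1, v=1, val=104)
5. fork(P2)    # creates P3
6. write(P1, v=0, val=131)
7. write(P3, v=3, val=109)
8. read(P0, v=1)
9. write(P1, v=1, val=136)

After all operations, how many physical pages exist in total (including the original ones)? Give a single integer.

Answer: 8

Derivation:
Op 1: fork(P0) -> P1. 4 ppages; refcounts: pp0:2 pp1:2 pp2:2 pp3:2
Op 2: fork(P0) -> P2. 4 ppages; refcounts: pp0:3 pp1:3 pp2:3 pp3:3
Op 3: write(P1, v2, 127). refcount(pp2)=3>1 -> COPY to pp4. 5 ppages; refcounts: pp0:3 pp1:3 pp2:2 pp3:3 pp4:1
Op 4: write(P1, v1, 104). refcount(pp1)=3>1 -> COPY to pp5. 6 ppages; refcounts: pp0:3 pp1:2 pp2:2 pp3:3 pp4:1 pp5:1
Op 5: fork(P2) -> P3. 6 ppages; refcounts: pp0:4 pp1:3 pp2:3 pp3:4 pp4:1 pp5:1
Op 6: write(P1, v0, 131). refcount(pp0)=4>1 -> COPY to pp6. 7 ppages; refcounts: pp0:3 pp1:3 pp2:3 pp3:4 pp4:1 pp5:1 pp6:1
Op 7: write(P3, v3, 109). refcount(pp3)=4>1 -> COPY to pp7. 8 ppages; refcounts: pp0:3 pp1:3 pp2:3 pp3:3 pp4:1 pp5:1 pp6:1 pp7:1
Op 8: read(P0, v1) -> 10. No state change.
Op 9: write(P1, v1, 136). refcount(pp5)=1 -> write in place. 8 ppages; refcounts: pp0:3 pp1:3 pp2:3 pp3:3 pp4:1 pp5:1 pp6:1 pp7:1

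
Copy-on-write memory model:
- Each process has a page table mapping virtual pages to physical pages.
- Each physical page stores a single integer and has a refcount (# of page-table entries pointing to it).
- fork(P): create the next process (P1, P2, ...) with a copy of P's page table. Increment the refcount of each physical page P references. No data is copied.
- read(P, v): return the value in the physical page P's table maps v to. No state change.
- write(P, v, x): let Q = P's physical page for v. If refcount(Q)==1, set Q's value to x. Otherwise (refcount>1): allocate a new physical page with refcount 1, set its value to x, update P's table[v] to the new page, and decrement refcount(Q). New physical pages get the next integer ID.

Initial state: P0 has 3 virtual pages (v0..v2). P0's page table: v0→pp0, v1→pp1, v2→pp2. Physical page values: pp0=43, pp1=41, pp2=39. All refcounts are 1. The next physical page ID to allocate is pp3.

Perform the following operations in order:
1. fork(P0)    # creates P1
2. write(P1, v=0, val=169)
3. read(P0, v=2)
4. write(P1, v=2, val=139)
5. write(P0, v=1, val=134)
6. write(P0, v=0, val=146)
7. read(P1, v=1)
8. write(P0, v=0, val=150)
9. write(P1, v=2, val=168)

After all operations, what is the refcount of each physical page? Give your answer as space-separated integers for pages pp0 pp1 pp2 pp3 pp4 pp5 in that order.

Op 1: fork(P0) -> P1. 3 ppages; refcounts: pp0:2 pp1:2 pp2:2
Op 2: write(P1, v0, 169). refcount(pp0)=2>1 -> COPY to pp3. 4 ppages; refcounts: pp0:1 pp1:2 pp2:2 pp3:1
Op 3: read(P0, v2) -> 39. No state change.
Op 4: write(P1, v2, 139). refcount(pp2)=2>1 -> COPY to pp4. 5 ppages; refcounts: pp0:1 pp1:2 pp2:1 pp3:1 pp4:1
Op 5: write(P0, v1, 134). refcount(pp1)=2>1 -> COPY to pp5. 6 ppages; refcounts: pp0:1 pp1:1 pp2:1 pp3:1 pp4:1 pp5:1
Op 6: write(P0, v0, 146). refcount(pp0)=1 -> write in place. 6 ppages; refcounts: pp0:1 pp1:1 pp2:1 pp3:1 pp4:1 pp5:1
Op 7: read(P1, v1) -> 41. No state change.
Op 8: write(P0, v0, 150). refcount(pp0)=1 -> write in place. 6 ppages; refcounts: pp0:1 pp1:1 pp2:1 pp3:1 pp4:1 pp5:1
Op 9: write(P1, v2, 168). refcount(pp4)=1 -> write in place. 6 ppages; refcounts: pp0:1 pp1:1 pp2:1 pp3:1 pp4:1 pp5:1

Answer: 1 1 1 1 1 1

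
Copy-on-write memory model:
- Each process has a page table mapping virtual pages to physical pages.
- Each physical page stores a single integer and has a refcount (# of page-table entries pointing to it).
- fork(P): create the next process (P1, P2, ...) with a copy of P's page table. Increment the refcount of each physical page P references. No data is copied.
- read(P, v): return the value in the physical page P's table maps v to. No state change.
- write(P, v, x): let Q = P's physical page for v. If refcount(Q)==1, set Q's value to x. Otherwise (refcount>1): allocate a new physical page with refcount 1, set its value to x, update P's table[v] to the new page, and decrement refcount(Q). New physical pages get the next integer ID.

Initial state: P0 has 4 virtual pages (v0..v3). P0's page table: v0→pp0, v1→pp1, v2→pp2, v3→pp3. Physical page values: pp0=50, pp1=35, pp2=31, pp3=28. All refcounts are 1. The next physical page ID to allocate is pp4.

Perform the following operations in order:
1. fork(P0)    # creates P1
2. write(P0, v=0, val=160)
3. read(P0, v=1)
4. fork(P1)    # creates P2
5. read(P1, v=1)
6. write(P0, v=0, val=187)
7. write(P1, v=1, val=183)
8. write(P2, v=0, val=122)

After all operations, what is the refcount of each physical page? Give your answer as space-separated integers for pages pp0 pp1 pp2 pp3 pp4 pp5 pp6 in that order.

Op 1: fork(P0) -> P1. 4 ppages; refcounts: pp0:2 pp1:2 pp2:2 pp3:2
Op 2: write(P0, v0, 160). refcount(pp0)=2>1 -> COPY to pp4. 5 ppages; refcounts: pp0:1 pp1:2 pp2:2 pp3:2 pp4:1
Op 3: read(P0, v1) -> 35. No state change.
Op 4: fork(P1) -> P2. 5 ppages; refcounts: pp0:2 pp1:3 pp2:3 pp3:3 pp4:1
Op 5: read(P1, v1) -> 35. No state change.
Op 6: write(P0, v0, 187). refcount(pp4)=1 -> write in place. 5 ppages; refcounts: pp0:2 pp1:3 pp2:3 pp3:3 pp4:1
Op 7: write(P1, v1, 183). refcount(pp1)=3>1 -> COPY to pp5. 6 ppages; refcounts: pp0:2 pp1:2 pp2:3 pp3:3 pp4:1 pp5:1
Op 8: write(P2, v0, 122). refcount(pp0)=2>1 -> COPY to pp6. 7 ppages; refcounts: pp0:1 pp1:2 pp2:3 pp3:3 pp4:1 pp5:1 pp6:1

Answer: 1 2 3 3 1 1 1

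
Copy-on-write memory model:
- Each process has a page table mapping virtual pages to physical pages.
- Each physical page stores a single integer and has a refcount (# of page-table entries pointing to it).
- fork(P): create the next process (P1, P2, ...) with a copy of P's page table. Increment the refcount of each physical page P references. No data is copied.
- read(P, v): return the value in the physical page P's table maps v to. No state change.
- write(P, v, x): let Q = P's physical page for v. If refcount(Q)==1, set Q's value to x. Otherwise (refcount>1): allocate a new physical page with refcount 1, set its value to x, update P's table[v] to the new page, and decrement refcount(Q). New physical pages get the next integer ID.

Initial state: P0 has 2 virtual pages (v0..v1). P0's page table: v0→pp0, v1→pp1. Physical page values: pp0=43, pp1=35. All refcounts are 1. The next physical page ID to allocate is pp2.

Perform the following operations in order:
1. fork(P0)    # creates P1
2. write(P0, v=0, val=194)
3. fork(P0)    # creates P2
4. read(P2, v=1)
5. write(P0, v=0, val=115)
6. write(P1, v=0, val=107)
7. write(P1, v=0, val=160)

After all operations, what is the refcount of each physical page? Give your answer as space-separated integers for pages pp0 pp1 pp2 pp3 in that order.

Op 1: fork(P0) -> P1. 2 ppages; refcounts: pp0:2 pp1:2
Op 2: write(P0, v0, 194). refcount(pp0)=2>1 -> COPY to pp2. 3 ppages; refcounts: pp0:1 pp1:2 pp2:1
Op 3: fork(P0) -> P2. 3 ppages; refcounts: pp0:1 pp1:3 pp2:2
Op 4: read(P2, v1) -> 35. No state change.
Op 5: write(P0, v0, 115). refcount(pp2)=2>1 -> COPY to pp3. 4 ppages; refcounts: pp0:1 pp1:3 pp2:1 pp3:1
Op 6: write(P1, v0, 107). refcount(pp0)=1 -> write in place. 4 ppages; refcounts: pp0:1 pp1:3 pp2:1 pp3:1
Op 7: write(P1, v0, 160). refcount(pp0)=1 -> write in place. 4 ppages; refcounts: pp0:1 pp1:3 pp2:1 pp3:1

Answer: 1 3 1 1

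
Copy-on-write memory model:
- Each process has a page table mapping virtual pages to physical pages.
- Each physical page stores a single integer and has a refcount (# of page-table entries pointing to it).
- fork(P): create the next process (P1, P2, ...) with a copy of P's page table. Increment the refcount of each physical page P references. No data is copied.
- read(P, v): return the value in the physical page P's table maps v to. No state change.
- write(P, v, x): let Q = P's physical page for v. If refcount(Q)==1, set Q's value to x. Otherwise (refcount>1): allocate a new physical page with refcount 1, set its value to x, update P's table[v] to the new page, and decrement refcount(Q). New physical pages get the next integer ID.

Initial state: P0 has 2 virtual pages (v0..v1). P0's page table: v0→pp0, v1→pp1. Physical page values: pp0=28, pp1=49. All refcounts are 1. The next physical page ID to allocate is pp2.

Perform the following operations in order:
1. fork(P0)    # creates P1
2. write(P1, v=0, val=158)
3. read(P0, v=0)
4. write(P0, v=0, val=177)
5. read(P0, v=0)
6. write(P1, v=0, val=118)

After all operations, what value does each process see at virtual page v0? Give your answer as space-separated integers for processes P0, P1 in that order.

Answer: 177 118

Derivation:
Op 1: fork(P0) -> P1. 2 ppages; refcounts: pp0:2 pp1:2
Op 2: write(P1, v0, 158). refcount(pp0)=2>1 -> COPY to pp2. 3 ppages; refcounts: pp0:1 pp1:2 pp2:1
Op 3: read(P0, v0) -> 28. No state change.
Op 4: write(P0, v0, 177). refcount(pp0)=1 -> write in place. 3 ppages; refcounts: pp0:1 pp1:2 pp2:1
Op 5: read(P0, v0) -> 177. No state change.
Op 6: write(P1, v0, 118). refcount(pp2)=1 -> write in place. 3 ppages; refcounts: pp0:1 pp1:2 pp2:1
P0: v0 -> pp0 = 177
P1: v0 -> pp2 = 118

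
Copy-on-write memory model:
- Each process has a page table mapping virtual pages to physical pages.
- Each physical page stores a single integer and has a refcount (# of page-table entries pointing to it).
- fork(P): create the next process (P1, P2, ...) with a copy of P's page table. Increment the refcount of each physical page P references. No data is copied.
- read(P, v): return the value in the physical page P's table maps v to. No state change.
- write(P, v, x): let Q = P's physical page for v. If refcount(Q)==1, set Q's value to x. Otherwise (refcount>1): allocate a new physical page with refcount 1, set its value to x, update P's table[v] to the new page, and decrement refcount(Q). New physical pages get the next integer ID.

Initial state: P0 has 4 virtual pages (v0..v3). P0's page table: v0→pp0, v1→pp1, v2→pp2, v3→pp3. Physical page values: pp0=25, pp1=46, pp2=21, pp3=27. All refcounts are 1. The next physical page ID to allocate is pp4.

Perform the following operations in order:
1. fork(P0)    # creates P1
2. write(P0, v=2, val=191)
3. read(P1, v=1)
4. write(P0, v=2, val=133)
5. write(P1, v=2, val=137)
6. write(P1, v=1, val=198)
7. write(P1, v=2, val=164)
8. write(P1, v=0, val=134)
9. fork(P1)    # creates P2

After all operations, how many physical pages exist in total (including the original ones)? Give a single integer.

Op 1: fork(P0) -> P1. 4 ppages; refcounts: pp0:2 pp1:2 pp2:2 pp3:2
Op 2: write(P0, v2, 191). refcount(pp2)=2>1 -> COPY to pp4. 5 ppages; refcounts: pp0:2 pp1:2 pp2:1 pp3:2 pp4:1
Op 3: read(P1, v1) -> 46. No state change.
Op 4: write(P0, v2, 133). refcount(pp4)=1 -> write in place. 5 ppages; refcounts: pp0:2 pp1:2 pp2:1 pp3:2 pp4:1
Op 5: write(P1, v2, 137). refcount(pp2)=1 -> write in place. 5 ppages; refcounts: pp0:2 pp1:2 pp2:1 pp3:2 pp4:1
Op 6: write(P1, v1, 198). refcount(pp1)=2>1 -> COPY to pp5. 6 ppages; refcounts: pp0:2 pp1:1 pp2:1 pp3:2 pp4:1 pp5:1
Op 7: write(P1, v2, 164). refcount(pp2)=1 -> write in place. 6 ppages; refcounts: pp0:2 pp1:1 pp2:1 pp3:2 pp4:1 pp5:1
Op 8: write(P1, v0, 134). refcount(pp0)=2>1 -> COPY to pp6. 7 ppages; refcounts: pp0:1 pp1:1 pp2:1 pp3:2 pp4:1 pp5:1 pp6:1
Op 9: fork(P1) -> P2. 7 ppages; refcounts: pp0:1 pp1:1 pp2:2 pp3:3 pp4:1 pp5:2 pp6:2

Answer: 7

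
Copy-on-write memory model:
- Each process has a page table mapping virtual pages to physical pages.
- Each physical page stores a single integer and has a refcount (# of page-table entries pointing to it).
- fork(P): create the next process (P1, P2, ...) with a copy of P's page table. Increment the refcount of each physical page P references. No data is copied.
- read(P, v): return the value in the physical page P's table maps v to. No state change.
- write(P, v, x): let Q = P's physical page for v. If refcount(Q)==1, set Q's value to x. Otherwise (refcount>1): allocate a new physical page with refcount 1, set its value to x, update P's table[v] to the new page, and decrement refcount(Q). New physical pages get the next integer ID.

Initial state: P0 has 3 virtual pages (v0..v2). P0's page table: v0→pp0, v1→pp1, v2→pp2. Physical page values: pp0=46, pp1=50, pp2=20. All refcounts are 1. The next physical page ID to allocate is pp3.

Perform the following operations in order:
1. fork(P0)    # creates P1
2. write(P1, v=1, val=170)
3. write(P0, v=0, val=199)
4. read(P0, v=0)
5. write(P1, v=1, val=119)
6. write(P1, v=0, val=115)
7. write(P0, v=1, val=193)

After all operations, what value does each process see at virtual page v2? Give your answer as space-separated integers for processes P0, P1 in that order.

Op 1: fork(P0) -> P1. 3 ppages; refcounts: pp0:2 pp1:2 pp2:2
Op 2: write(P1, v1, 170). refcount(pp1)=2>1 -> COPY to pp3. 4 ppages; refcounts: pp0:2 pp1:1 pp2:2 pp3:1
Op 3: write(P0, v0, 199). refcount(pp0)=2>1 -> COPY to pp4. 5 ppages; refcounts: pp0:1 pp1:1 pp2:2 pp3:1 pp4:1
Op 4: read(P0, v0) -> 199. No state change.
Op 5: write(P1, v1, 119). refcount(pp3)=1 -> write in place. 5 ppages; refcounts: pp0:1 pp1:1 pp2:2 pp3:1 pp4:1
Op 6: write(P1, v0, 115). refcount(pp0)=1 -> write in place. 5 ppages; refcounts: pp0:1 pp1:1 pp2:2 pp3:1 pp4:1
Op 7: write(P0, v1, 193). refcount(pp1)=1 -> write in place. 5 ppages; refcounts: pp0:1 pp1:1 pp2:2 pp3:1 pp4:1
P0: v2 -> pp2 = 20
P1: v2 -> pp2 = 20

Answer: 20 20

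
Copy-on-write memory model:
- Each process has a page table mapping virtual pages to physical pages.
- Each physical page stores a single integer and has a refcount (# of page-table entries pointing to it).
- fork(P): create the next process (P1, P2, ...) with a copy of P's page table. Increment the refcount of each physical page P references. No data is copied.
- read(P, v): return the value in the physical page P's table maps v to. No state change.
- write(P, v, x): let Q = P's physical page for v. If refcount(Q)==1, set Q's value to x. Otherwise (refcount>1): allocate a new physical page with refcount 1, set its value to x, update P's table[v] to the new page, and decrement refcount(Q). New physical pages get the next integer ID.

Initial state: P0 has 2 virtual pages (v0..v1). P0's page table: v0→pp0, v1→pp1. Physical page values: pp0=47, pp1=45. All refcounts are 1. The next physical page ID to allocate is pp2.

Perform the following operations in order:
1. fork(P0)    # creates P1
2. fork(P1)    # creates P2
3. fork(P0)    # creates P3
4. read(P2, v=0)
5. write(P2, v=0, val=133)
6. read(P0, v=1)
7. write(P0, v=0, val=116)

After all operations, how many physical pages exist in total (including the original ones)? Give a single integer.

Op 1: fork(P0) -> P1. 2 ppages; refcounts: pp0:2 pp1:2
Op 2: fork(P1) -> P2. 2 ppages; refcounts: pp0:3 pp1:3
Op 3: fork(P0) -> P3. 2 ppages; refcounts: pp0:4 pp1:4
Op 4: read(P2, v0) -> 47. No state change.
Op 5: write(P2, v0, 133). refcount(pp0)=4>1 -> COPY to pp2. 3 ppages; refcounts: pp0:3 pp1:4 pp2:1
Op 6: read(P0, v1) -> 45. No state change.
Op 7: write(P0, v0, 116). refcount(pp0)=3>1 -> COPY to pp3. 4 ppages; refcounts: pp0:2 pp1:4 pp2:1 pp3:1

Answer: 4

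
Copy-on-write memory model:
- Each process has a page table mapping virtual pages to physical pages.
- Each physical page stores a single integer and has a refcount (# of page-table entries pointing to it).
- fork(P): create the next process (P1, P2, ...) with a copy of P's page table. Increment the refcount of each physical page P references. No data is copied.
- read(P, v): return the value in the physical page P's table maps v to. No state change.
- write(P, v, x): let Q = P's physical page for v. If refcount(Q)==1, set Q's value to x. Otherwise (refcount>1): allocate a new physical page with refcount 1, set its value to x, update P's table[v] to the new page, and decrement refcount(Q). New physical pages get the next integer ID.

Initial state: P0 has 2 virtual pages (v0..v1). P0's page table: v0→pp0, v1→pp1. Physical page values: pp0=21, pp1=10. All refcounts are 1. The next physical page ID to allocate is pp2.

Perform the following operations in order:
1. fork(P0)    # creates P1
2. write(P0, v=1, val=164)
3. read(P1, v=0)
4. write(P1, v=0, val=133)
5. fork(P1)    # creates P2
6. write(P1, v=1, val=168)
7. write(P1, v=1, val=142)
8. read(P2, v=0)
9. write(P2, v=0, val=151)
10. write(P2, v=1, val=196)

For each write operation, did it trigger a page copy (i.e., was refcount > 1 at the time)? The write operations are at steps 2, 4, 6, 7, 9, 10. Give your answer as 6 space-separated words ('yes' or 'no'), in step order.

Op 1: fork(P0) -> P1. 2 ppages; refcounts: pp0:2 pp1:2
Op 2: write(P0, v1, 164). refcount(pp1)=2>1 -> COPY to pp2. 3 ppages; refcounts: pp0:2 pp1:1 pp2:1
Op 3: read(P1, v0) -> 21. No state change.
Op 4: write(P1, v0, 133). refcount(pp0)=2>1 -> COPY to pp3. 4 ppages; refcounts: pp0:1 pp1:1 pp2:1 pp3:1
Op 5: fork(P1) -> P2. 4 ppages; refcounts: pp0:1 pp1:2 pp2:1 pp3:2
Op 6: write(P1, v1, 168). refcount(pp1)=2>1 -> COPY to pp4. 5 ppages; refcounts: pp0:1 pp1:1 pp2:1 pp3:2 pp4:1
Op 7: write(P1, v1, 142). refcount(pp4)=1 -> write in place. 5 ppages; refcounts: pp0:1 pp1:1 pp2:1 pp3:2 pp4:1
Op 8: read(P2, v0) -> 133. No state change.
Op 9: write(P2, v0, 151). refcount(pp3)=2>1 -> COPY to pp5. 6 ppages; refcounts: pp0:1 pp1:1 pp2:1 pp3:1 pp4:1 pp5:1
Op 10: write(P2, v1, 196). refcount(pp1)=1 -> write in place. 6 ppages; refcounts: pp0:1 pp1:1 pp2:1 pp3:1 pp4:1 pp5:1

yes yes yes no yes no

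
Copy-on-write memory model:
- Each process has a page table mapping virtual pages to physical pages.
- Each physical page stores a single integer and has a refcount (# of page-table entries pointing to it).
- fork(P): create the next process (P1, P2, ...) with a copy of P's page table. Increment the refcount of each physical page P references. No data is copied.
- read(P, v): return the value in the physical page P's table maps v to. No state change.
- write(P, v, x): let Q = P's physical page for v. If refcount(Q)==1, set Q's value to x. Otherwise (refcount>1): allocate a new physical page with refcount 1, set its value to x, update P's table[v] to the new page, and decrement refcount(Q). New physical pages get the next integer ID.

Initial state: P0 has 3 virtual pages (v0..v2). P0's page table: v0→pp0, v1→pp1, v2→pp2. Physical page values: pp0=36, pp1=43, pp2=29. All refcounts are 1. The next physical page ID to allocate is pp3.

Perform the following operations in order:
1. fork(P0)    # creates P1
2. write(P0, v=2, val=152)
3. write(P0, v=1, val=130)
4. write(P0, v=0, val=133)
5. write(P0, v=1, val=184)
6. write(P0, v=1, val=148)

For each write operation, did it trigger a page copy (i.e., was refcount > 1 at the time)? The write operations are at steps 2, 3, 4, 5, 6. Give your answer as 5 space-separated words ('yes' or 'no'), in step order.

Op 1: fork(P0) -> P1. 3 ppages; refcounts: pp0:2 pp1:2 pp2:2
Op 2: write(P0, v2, 152). refcount(pp2)=2>1 -> COPY to pp3. 4 ppages; refcounts: pp0:2 pp1:2 pp2:1 pp3:1
Op 3: write(P0, v1, 130). refcount(pp1)=2>1 -> COPY to pp4. 5 ppages; refcounts: pp0:2 pp1:1 pp2:1 pp3:1 pp4:1
Op 4: write(P0, v0, 133). refcount(pp0)=2>1 -> COPY to pp5. 6 ppages; refcounts: pp0:1 pp1:1 pp2:1 pp3:1 pp4:1 pp5:1
Op 5: write(P0, v1, 184). refcount(pp4)=1 -> write in place. 6 ppages; refcounts: pp0:1 pp1:1 pp2:1 pp3:1 pp4:1 pp5:1
Op 6: write(P0, v1, 148). refcount(pp4)=1 -> write in place. 6 ppages; refcounts: pp0:1 pp1:1 pp2:1 pp3:1 pp4:1 pp5:1

yes yes yes no no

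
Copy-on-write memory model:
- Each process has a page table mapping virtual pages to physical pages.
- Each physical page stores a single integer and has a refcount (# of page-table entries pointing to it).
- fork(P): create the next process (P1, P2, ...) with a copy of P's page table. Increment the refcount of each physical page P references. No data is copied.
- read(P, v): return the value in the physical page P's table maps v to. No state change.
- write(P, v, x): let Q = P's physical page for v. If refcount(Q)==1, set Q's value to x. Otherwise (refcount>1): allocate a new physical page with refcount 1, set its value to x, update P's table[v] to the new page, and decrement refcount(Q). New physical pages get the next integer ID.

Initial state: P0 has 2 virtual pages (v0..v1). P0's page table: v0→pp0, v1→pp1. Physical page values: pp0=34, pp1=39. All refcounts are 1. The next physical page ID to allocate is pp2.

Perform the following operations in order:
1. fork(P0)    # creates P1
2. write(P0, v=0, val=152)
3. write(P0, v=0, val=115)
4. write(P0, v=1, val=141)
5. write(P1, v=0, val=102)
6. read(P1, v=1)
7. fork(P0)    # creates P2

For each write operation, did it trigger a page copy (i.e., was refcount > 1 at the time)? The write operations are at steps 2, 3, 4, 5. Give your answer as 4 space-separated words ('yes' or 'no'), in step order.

Op 1: fork(P0) -> P1. 2 ppages; refcounts: pp0:2 pp1:2
Op 2: write(P0, v0, 152). refcount(pp0)=2>1 -> COPY to pp2. 3 ppages; refcounts: pp0:1 pp1:2 pp2:1
Op 3: write(P0, v0, 115). refcount(pp2)=1 -> write in place. 3 ppages; refcounts: pp0:1 pp1:2 pp2:1
Op 4: write(P0, v1, 141). refcount(pp1)=2>1 -> COPY to pp3. 4 ppages; refcounts: pp0:1 pp1:1 pp2:1 pp3:1
Op 5: write(P1, v0, 102). refcount(pp0)=1 -> write in place. 4 ppages; refcounts: pp0:1 pp1:1 pp2:1 pp3:1
Op 6: read(P1, v1) -> 39. No state change.
Op 7: fork(P0) -> P2. 4 ppages; refcounts: pp0:1 pp1:1 pp2:2 pp3:2

yes no yes no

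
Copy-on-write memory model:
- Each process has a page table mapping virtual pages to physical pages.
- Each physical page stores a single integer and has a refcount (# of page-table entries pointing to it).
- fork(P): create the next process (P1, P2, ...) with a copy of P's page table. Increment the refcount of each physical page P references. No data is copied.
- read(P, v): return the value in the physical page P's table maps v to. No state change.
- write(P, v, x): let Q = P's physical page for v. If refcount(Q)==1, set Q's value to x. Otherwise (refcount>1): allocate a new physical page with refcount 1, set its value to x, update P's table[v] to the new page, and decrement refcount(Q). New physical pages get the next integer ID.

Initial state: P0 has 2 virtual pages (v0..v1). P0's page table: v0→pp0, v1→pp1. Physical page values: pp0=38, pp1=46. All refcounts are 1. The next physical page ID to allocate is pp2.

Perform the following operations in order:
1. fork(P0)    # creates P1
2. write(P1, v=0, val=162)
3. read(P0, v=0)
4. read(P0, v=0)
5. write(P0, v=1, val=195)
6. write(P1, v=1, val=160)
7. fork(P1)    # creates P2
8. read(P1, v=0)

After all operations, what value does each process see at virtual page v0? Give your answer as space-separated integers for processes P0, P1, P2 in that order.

Op 1: fork(P0) -> P1. 2 ppages; refcounts: pp0:2 pp1:2
Op 2: write(P1, v0, 162). refcount(pp0)=2>1 -> COPY to pp2. 3 ppages; refcounts: pp0:1 pp1:2 pp2:1
Op 3: read(P0, v0) -> 38. No state change.
Op 4: read(P0, v0) -> 38. No state change.
Op 5: write(P0, v1, 195). refcount(pp1)=2>1 -> COPY to pp3. 4 ppages; refcounts: pp0:1 pp1:1 pp2:1 pp3:1
Op 6: write(P1, v1, 160). refcount(pp1)=1 -> write in place. 4 ppages; refcounts: pp0:1 pp1:1 pp2:1 pp3:1
Op 7: fork(P1) -> P2. 4 ppages; refcounts: pp0:1 pp1:2 pp2:2 pp3:1
Op 8: read(P1, v0) -> 162. No state change.
P0: v0 -> pp0 = 38
P1: v0 -> pp2 = 162
P2: v0 -> pp2 = 162

Answer: 38 162 162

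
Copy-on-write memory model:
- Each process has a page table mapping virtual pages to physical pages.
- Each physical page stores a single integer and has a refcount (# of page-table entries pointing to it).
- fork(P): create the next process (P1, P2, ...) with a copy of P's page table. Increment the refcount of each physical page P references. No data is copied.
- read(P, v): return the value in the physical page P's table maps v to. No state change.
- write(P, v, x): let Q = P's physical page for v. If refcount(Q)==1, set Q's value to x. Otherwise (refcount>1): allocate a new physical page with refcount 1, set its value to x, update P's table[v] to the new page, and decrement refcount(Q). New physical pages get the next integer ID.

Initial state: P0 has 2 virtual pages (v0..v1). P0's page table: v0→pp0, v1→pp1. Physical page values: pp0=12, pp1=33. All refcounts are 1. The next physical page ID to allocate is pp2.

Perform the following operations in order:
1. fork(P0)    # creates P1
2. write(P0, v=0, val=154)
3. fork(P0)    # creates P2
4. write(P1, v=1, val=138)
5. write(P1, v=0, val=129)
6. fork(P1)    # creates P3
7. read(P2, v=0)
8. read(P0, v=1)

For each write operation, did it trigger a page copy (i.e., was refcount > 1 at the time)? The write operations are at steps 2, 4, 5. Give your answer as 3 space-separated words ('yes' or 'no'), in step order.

Op 1: fork(P0) -> P1. 2 ppages; refcounts: pp0:2 pp1:2
Op 2: write(P0, v0, 154). refcount(pp0)=2>1 -> COPY to pp2. 3 ppages; refcounts: pp0:1 pp1:2 pp2:1
Op 3: fork(P0) -> P2. 3 ppages; refcounts: pp0:1 pp1:3 pp2:2
Op 4: write(P1, v1, 138). refcount(pp1)=3>1 -> COPY to pp3. 4 ppages; refcounts: pp0:1 pp1:2 pp2:2 pp3:1
Op 5: write(P1, v0, 129). refcount(pp0)=1 -> write in place. 4 ppages; refcounts: pp0:1 pp1:2 pp2:2 pp3:1
Op 6: fork(P1) -> P3. 4 ppages; refcounts: pp0:2 pp1:2 pp2:2 pp3:2
Op 7: read(P2, v0) -> 154. No state change.
Op 8: read(P0, v1) -> 33. No state change.

yes yes no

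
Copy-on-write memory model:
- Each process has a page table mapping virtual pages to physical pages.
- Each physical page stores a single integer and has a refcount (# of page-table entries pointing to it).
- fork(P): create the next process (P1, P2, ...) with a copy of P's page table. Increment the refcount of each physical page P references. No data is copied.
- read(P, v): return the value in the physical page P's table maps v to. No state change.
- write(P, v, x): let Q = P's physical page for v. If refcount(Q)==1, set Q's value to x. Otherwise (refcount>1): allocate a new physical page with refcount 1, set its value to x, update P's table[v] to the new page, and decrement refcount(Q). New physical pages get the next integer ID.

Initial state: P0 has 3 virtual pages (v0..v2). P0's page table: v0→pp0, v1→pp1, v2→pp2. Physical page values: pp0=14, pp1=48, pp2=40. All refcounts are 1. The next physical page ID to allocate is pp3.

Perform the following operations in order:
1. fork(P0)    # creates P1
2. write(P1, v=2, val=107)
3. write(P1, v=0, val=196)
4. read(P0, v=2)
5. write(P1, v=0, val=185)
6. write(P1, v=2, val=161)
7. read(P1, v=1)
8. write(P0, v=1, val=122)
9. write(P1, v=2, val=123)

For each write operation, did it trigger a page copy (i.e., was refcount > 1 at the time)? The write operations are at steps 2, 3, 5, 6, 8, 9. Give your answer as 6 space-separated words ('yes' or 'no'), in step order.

Op 1: fork(P0) -> P1. 3 ppages; refcounts: pp0:2 pp1:2 pp2:2
Op 2: write(P1, v2, 107). refcount(pp2)=2>1 -> COPY to pp3. 4 ppages; refcounts: pp0:2 pp1:2 pp2:1 pp3:1
Op 3: write(P1, v0, 196). refcount(pp0)=2>1 -> COPY to pp4. 5 ppages; refcounts: pp0:1 pp1:2 pp2:1 pp3:1 pp4:1
Op 4: read(P0, v2) -> 40. No state change.
Op 5: write(P1, v0, 185). refcount(pp4)=1 -> write in place. 5 ppages; refcounts: pp0:1 pp1:2 pp2:1 pp3:1 pp4:1
Op 6: write(P1, v2, 161). refcount(pp3)=1 -> write in place. 5 ppages; refcounts: pp0:1 pp1:2 pp2:1 pp3:1 pp4:1
Op 7: read(P1, v1) -> 48. No state change.
Op 8: write(P0, v1, 122). refcount(pp1)=2>1 -> COPY to pp5. 6 ppages; refcounts: pp0:1 pp1:1 pp2:1 pp3:1 pp4:1 pp5:1
Op 9: write(P1, v2, 123). refcount(pp3)=1 -> write in place. 6 ppages; refcounts: pp0:1 pp1:1 pp2:1 pp3:1 pp4:1 pp5:1

yes yes no no yes no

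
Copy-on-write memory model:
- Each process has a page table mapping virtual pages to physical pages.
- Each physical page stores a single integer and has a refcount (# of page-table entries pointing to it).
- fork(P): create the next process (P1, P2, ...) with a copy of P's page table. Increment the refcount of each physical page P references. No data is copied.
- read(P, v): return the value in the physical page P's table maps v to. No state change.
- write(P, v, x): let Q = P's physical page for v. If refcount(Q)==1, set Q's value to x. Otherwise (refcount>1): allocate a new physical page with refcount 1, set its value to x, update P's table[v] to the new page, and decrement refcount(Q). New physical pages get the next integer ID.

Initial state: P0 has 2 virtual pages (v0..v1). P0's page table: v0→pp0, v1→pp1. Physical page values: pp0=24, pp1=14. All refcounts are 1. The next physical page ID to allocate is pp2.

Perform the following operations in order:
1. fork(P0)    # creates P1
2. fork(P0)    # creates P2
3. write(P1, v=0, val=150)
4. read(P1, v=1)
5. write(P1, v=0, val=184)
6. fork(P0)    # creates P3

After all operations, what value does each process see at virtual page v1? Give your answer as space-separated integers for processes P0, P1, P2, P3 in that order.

Op 1: fork(P0) -> P1. 2 ppages; refcounts: pp0:2 pp1:2
Op 2: fork(P0) -> P2. 2 ppages; refcounts: pp0:3 pp1:3
Op 3: write(P1, v0, 150). refcount(pp0)=3>1 -> COPY to pp2. 3 ppages; refcounts: pp0:2 pp1:3 pp2:1
Op 4: read(P1, v1) -> 14. No state change.
Op 5: write(P1, v0, 184). refcount(pp2)=1 -> write in place. 3 ppages; refcounts: pp0:2 pp1:3 pp2:1
Op 6: fork(P0) -> P3. 3 ppages; refcounts: pp0:3 pp1:4 pp2:1
P0: v1 -> pp1 = 14
P1: v1 -> pp1 = 14
P2: v1 -> pp1 = 14
P3: v1 -> pp1 = 14

Answer: 14 14 14 14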